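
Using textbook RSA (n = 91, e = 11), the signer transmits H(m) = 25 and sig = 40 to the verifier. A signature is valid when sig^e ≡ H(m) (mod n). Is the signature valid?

invalid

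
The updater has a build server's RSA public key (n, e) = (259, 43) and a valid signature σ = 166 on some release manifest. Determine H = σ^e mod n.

124

Squares mod 259: σ^1≡166, σ^2≡102, σ^4≡44, σ^8≡123, σ^16≡107, σ^32≡53
43 = 32 + 8 + 2 + 1, so σ^43 ≡ 53·123·102·166 ≡ 124 (mod 259)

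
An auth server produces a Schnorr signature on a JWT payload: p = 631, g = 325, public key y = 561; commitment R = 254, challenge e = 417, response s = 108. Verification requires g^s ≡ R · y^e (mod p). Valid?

yes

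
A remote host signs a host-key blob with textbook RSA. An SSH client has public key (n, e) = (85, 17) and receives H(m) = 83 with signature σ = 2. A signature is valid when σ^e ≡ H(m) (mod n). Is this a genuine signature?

forged

σ^2 ≡ 2^2 = 4
σ^4 ≡ 4^2 = 16
σ^8 ≡ 16^2 = 256 ≡ 1
σ^16 ≡ 1^2 = 1
17 = 16 + 1, so σ^17 ≡ 1·2 ≡ 2 (mod 85)
σ^17 mod 85 = 2, but H(m) = 83.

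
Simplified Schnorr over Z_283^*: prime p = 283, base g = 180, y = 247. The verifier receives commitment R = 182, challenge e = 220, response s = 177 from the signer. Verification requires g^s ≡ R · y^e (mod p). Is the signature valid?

g^s mod p:
180^2 = 32400 ≡ 138
180^4 ≡ 138^2 = 19044 ≡ 83
180^8 ≡ 83^2 = 6889 ≡ 97
180^16 ≡ 97^2 = 9409 ≡ 70
180^32 ≡ 70^2 = 4900 ≡ 89
180^64 ≡ 89^2 = 7921 ≡ 280
180^128 ≡ 280^2 = 78400 ≡ 9
177 = 128 + 32 + 16 + 1, so 180^177 ≡ 9·89·70·180 ≡ 254 (mod 283)
R · y^e mod p:
247^2 = 61009 ≡ 164
247^4 ≡ 164^2 = 26896 ≡ 11
247^8 ≡ 11^2 = 121
247^16 ≡ 121^2 = 14641 ≡ 208
247^32 ≡ 208^2 = 43264 ≡ 248
247^64 ≡ 248^2 = 61504 ≡ 93
247^128 ≡ 93^2 = 8649 ≡ 159
220 = 128 + 64 + 16 + 8 + 4, so 247^220 ≡ 159·93·208·121·11 ≡ 160 (mod 283)
182·160 = 29120 ≡ 254 (mod 283)
254 ≡ 254 (mod 283); signature holds.

valid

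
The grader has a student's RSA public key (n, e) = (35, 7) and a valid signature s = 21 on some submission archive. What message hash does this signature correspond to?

21

s^2 ≡ 21^2 = 441 ≡ 21
s^4 ≡ 21^2 = 441 ≡ 21
7 = 4 + 2 + 1, so s^7 ≡ 21·21·21 ≡ 21 (mod 35)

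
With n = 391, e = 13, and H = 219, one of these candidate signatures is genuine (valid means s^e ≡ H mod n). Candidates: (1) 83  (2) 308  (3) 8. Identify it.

2

Candidate 1: 83^13 mod 391 = 172
Candidate 2: 308^13 mod 391 = 219
  → matches H = 219
Candidate 3: 8^13 mod 391 = 179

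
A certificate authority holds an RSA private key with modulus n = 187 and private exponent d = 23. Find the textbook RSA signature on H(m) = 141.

(H(m))^2 ≡ 141^2 = 19881 ≡ 59
(H(m))^4 ≡ 59^2 = 3481 ≡ 115
(H(m))^8 ≡ 115^2 = 13225 ≡ 135
(H(m))^16 ≡ 135^2 = 18225 ≡ 86
23 = 16 + 4 + 2 + 1, so (H(m))^23 ≡ 86·115·59·141 ≡ 146 (mod 187)

146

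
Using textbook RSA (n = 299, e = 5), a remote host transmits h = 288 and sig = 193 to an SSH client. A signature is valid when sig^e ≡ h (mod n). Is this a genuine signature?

forged

Squares mod 299: sig^1≡193, sig^2≡173, sig^4≡29
5 = 4 + 1, so sig^5 ≡ 29·193 ≡ 215 (mod 299)
sig^5 mod 299 = 215, but h = 288.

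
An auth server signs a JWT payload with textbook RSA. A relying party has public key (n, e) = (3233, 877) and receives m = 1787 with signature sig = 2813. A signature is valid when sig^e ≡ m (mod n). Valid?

yes

Squares mod 3233: sig^1≡2813, sig^2≡1818, sig^4≡998, sig^8≡240, sig^16≡2639, sig^32≡439, sig^64≡1974, sig^128≡911, sig^256≡2273, sig^512≡195
877 = 512 + 256 + 64 + 32 + 8 + 4 + 1, so sig^877 ≡ 195·2273·1974·439·240·998·2813 ≡ 1787 (mod 3233)
1787 = m, so the signature checks out.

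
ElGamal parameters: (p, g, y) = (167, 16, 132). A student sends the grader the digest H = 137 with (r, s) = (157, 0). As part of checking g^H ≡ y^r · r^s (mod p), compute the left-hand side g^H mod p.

16^2 = 256 ≡ 89
16^4 ≡ 89^2 = 7921 ≡ 72
16^8 ≡ 72^2 = 5184 ≡ 7
16^16 ≡ 7^2 = 49
16^32 ≡ 49^2 = 2401 ≡ 63
16^64 ≡ 63^2 = 3969 ≡ 128
16^128 ≡ 128^2 = 16384 ≡ 18
137 = 128 + 8 + 1, so 16^137 ≡ 18·7·16 ≡ 12 (mod 167)

12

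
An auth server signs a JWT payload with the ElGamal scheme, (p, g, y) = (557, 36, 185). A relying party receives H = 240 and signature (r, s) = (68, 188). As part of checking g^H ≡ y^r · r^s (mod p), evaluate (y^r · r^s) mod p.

Squares mod 557: 185^1≡185, 185^2≡248, 185^4≡234, 185^8≡170, 185^16≡493, 185^32≡197, 185^64≡376
68 = 64 + 4, so 185^68 ≡ 376·234 ≡ 535 (mod 557)
Squares mod 557: 68^1≡68, 68^2≡168, 68^4≡374, 68^8≡69, 68^16≡305, 68^32≡6, 68^64≡36, 68^128≡182
188 = 128 + 32 + 16 + 8 + 4, so 68^188 ≡ 182·6·305·69·374 ≡ 229 (mod 557)
y^r · r^s ≡ 535·229 = 122515 ≡ 532 (mod 557)

532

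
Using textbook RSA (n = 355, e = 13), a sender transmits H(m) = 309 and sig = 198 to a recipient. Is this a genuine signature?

Squares mod 355: sig^1≡198, sig^2≡154, sig^4≡286, sig^8≡146
13 = 8 + 4 + 1, so sig^13 ≡ 146·286·198 ≡ 93 (mod 355)
93 ≠ 309, so verification fails.

forged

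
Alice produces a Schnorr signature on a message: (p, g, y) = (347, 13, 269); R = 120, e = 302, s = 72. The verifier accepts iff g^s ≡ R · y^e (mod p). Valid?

yes

g^s mod p:
13^2 = 169
13^4 ≡ 169^2 = 28561 ≡ 107
13^8 ≡ 107^2 = 11449 ≡ 345
13^16 ≡ 345^2 = 119025 ≡ 4
13^32 ≡ 4^2 = 16
13^64 ≡ 16^2 = 256
72 = 64 + 8, so 13^72 ≡ 256·345 ≡ 182 (mod 347)
R · y^e mod p:
269^2 = 72361 ≡ 185
269^4 ≡ 185^2 = 34225 ≡ 219
269^8 ≡ 219^2 = 47961 ≡ 75
269^16 ≡ 75^2 = 5625 ≡ 73
269^32 ≡ 73^2 = 5329 ≡ 124
269^64 ≡ 124^2 = 15376 ≡ 108
269^128 ≡ 108^2 = 11664 ≡ 213
269^256 ≡ 213^2 = 45369 ≡ 259
302 = 256 + 32 + 8 + 4 + 2, so 269^302 ≡ 259·124·75·219·185 ≡ 42 (mod 347)
120·42 = 5040 ≡ 182 (mod 347)
182 ≡ 182 (mod 347); signature holds.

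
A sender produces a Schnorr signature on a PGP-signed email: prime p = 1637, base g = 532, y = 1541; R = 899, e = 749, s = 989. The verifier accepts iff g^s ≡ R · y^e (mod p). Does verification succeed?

passes

g^s mod p:
532^2 = 283024 ≡ 1460
532^4 ≡ 1460^2 = 2131600 ≡ 226
532^8 ≡ 226^2 = 51076 ≡ 329
532^16 ≡ 329^2 = 108241 ≡ 199
532^32 ≡ 199^2 = 39601 ≡ 313
532^64 ≡ 313^2 = 97969 ≡ 1386
532^128 ≡ 1386^2 = 1920996 ≡ 795
532^256 ≡ 795^2 = 632025 ≡ 143
532^512 ≡ 143^2 = 20449 ≡ 805
989 = 512 + 256 + 128 + 64 + 16 + 8 + 4 + 1, so 532^989 ≡ 805·143·795·1386·199·329·226·532 ≡ 1322 (mod 1637)
R · y^e mod p:
1541^2 = 2374681 ≡ 1031
1541^4 ≡ 1031^2 = 1062961 ≡ 548
1541^8 ≡ 548^2 = 300304 ≡ 733
1541^16 ≡ 733^2 = 537289 ≡ 353
1541^32 ≡ 353^2 = 124609 ≡ 197
1541^64 ≡ 197^2 = 38809 ≡ 1158
1541^128 ≡ 1158^2 = 1340964 ≡ 261
1541^256 ≡ 261^2 = 68121 ≡ 1004
1541^512 ≡ 1004^2 = 1008016 ≡ 1261
749 = 512 + 128 + 64 + 32 + 8 + 4 + 1, so 1541^749 ≡ 1261·261·1158·197·733·548·1541 ≡ 779 (mod 1637)
899·779 = 700321 ≡ 1322 (mod 1637)
1322 ≡ 1322 (mod 1637); signature holds.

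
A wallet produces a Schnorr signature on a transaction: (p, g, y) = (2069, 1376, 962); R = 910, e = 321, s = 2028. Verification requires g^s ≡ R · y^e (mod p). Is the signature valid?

g^s mod p:
1376^2028 mod 2069 = 1639
R · y^e mod p:
962^321 mod 2069 = 46
910·46 = 41860 ≡ 480 (mod 2069)
1639 ≠ 480; the check fails.

invalid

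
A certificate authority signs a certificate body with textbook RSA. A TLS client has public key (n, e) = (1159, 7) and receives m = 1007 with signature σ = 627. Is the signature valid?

Squares mod 1159: σ^1≡627, σ^2≡228, σ^4≡988
7 = 4 + 2 + 1, so σ^7 ≡ 988·228·627 ≡ 152 (mod 1159)
152 ≠ 1007, so verification fails.

invalid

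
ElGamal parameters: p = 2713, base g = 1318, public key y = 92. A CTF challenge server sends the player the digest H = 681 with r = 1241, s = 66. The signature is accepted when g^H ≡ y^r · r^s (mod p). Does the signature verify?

Left side g^H mod p:
1318^2 = 1737124 ≡ 804
1318^4 ≡ 804^2 = 646416 ≡ 722
1318^8 ≡ 722^2 = 521284 ≡ 388
1318^16 ≡ 388^2 = 150544 ≡ 1329
1318^32 ≡ 1329^2 = 1766241 ≡ 78
1318^64 ≡ 78^2 = 6084 ≡ 658
1318^128 ≡ 658^2 = 432964 ≡ 1597
1318^256 ≡ 1597^2 = 2550409 ≡ 189
1318^512 ≡ 189^2 = 35721 ≡ 452
681 = 512 + 128 + 32 + 8 + 1, so 1318^681 ≡ 452·1597·78·388·1318 ≡ 2075 (mod 2713)
Right side y^r · r^s mod p:
92^2 = 8464 ≡ 325
92^4 ≡ 325^2 = 105625 ≡ 2531
92^8 ≡ 2531^2 = 6405961 ≡ 568
92^16 ≡ 568^2 = 322624 ≡ 2490
92^32 ≡ 2490^2 = 6200100 ≡ 895
92^64 ≡ 895^2 = 801025 ≡ 690
92^128 ≡ 690^2 = 476100 ≡ 1325
92^256 ≡ 1325^2 = 1755625 ≡ 314
92^512 ≡ 314^2 = 98596 ≡ 928
92^1024 ≡ 928^2 = 861184 ≡ 1163
1241 = 1024 + 128 + 64 + 16 + 8 + 1, so 92^1241 ≡ 1163·1325·690·2490·568·92 ≡ 1631 (mod 2713)
1241^2 = 1540081 ≡ 1810
1241^4 ≡ 1810^2 = 3276100 ≡ 1509
1241^8 ≡ 1509^2 = 2277081 ≡ 874
1241^16 ≡ 874^2 = 763876 ≡ 1523
1241^32 ≡ 1523^2 = 2319529 ≡ 2627
1241^64 ≡ 2627^2 = 6901129 ≡ 1970
66 = 64 + 2, so 1241^66 ≡ 1970·1810 ≡ 818 (mod 2713)
1631·818 = 1334158 ≡ 2075 (mod 2713)
2075 ≡ 2075 (mod 2713), so the signature is genuine.

verifies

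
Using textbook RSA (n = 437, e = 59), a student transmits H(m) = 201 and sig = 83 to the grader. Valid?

sig^59 mod 437 = 201
201 = H(m), so the signature checks out.

yes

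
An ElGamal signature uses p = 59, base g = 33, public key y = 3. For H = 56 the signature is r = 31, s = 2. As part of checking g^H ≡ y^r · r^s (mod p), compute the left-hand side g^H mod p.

33^2 = 1089 ≡ 27
33^4 ≡ 27^2 = 729 ≡ 21
33^8 ≡ 21^2 = 441 ≡ 28
33^16 ≡ 28^2 = 784 ≡ 17
33^32 ≡ 17^2 = 289 ≡ 53
56 = 32 + 16 + 8, so 33^56 ≡ 53·17·28 ≡ 35 (mod 59)

35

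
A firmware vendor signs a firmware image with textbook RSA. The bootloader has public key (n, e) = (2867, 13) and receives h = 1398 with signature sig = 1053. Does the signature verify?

sig^2 ≡ 1053^2 = 1108809 ≡ 2147
sig^4 ≡ 2147^2 = 4609609 ≡ 2340
sig^8 ≡ 2340^2 = 5475600 ≡ 2497
13 = 8 + 4 + 1, so sig^13 ≡ 2497·2340·1053 ≡ 1398 (mod 2867)
Since 1398 equals the digest 1398, verification succeeds.

verifies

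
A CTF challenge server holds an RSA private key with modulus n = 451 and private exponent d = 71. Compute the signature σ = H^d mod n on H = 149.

193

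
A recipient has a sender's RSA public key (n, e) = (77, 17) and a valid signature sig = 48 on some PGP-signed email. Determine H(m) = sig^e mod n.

sig^2 ≡ 48^2 = 2304 ≡ 71
sig^4 ≡ 71^2 = 5041 ≡ 36
sig^8 ≡ 36^2 = 1296 ≡ 64
sig^16 ≡ 64^2 = 4096 ≡ 15
17 = 16 + 1, so sig^17 ≡ 15·48 ≡ 27 (mod 77)

27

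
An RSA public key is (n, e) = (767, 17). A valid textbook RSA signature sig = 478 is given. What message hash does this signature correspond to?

745

sig^2 ≡ 478^2 = 228484 ≡ 685
sig^4 ≡ 685^2 = 469225 ≡ 588
sig^8 ≡ 588^2 = 345744 ≡ 594
sig^16 ≡ 594^2 = 352836 ≡ 16
17 = 16 + 1, so sig^17 ≡ 16·478 ≡ 745 (mod 767)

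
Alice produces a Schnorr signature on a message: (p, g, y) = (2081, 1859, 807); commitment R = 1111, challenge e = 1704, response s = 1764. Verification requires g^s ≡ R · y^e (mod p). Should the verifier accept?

g^s mod p:
1859^2 = 3455881 ≡ 1421
1859^4 ≡ 1421^2 = 2019241 ≡ 671
1859^8 ≡ 671^2 = 450241 ≡ 745
1859^16 ≡ 745^2 = 555025 ≡ 1479
1859^32 ≡ 1479^2 = 2187441 ≡ 310
1859^64 ≡ 310^2 = 96100 ≡ 374
1859^128 ≡ 374^2 = 139876 ≡ 449
1859^256 ≡ 449^2 = 201601 ≡ 1825
1859^512 ≡ 1825^2 = 3330625 ≡ 1025
1859^1024 ≡ 1025^2 = 1050625 ≡ 1801
1764 = 1024 + 512 + 128 + 64 + 32 + 4, so 1859^1764 ≡ 1801·1025·449·374·310·671 ≡ 772 (mod 2081)
R · y^e mod p:
807^2 = 651249 ≡ 1977
807^4 ≡ 1977^2 = 3908529 ≡ 411
807^8 ≡ 411^2 = 168921 ≡ 360
807^16 ≡ 360^2 = 129600 ≡ 578
807^32 ≡ 578^2 = 334084 ≡ 1124
807^64 ≡ 1124^2 = 1263376 ≡ 209
807^128 ≡ 209^2 = 43681 ≡ 2061
807^256 ≡ 2061^2 = 4247721 ≡ 400
807^512 ≡ 400^2 = 160000 ≡ 1844
807^1024 ≡ 1844^2 = 3400336 ≡ 2063
1704 = 1024 + 512 + 128 + 32 + 8, so 807^1704 ≡ 2063·1844·2061·1124·360 ≡ 926 (mod 2081)
1111·926 = 1028786 ≡ 772 (mod 2081)
772 ≡ 772 (mod 2081); signature holds.

accept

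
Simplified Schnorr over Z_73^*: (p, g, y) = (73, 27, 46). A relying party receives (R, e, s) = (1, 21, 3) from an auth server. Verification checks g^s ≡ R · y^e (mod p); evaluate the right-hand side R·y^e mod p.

46

46^2 = 2116 ≡ 72
46^4 ≡ 72^2 = 5184 ≡ 1
46^8 ≡ 1^2 = 1
46^16 ≡ 1^2 = 1
21 = 16 + 4 + 1, so 46^21 ≡ 1·1·46 ≡ 46 (mod 73)
R · y^e ≡ 1·46 = 46 ≡ 46 (mod 73)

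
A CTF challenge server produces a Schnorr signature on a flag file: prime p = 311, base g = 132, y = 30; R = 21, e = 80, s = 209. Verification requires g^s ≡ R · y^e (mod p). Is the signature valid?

invalid

g^s mod p:
132^2 = 17424 ≡ 8
132^4 ≡ 8^2 = 64
132^8 ≡ 64^2 = 4096 ≡ 53
132^16 ≡ 53^2 = 2809 ≡ 10
132^32 ≡ 10^2 = 100
132^64 ≡ 100^2 = 10000 ≡ 48
132^128 ≡ 48^2 = 2304 ≡ 127
209 = 128 + 64 + 16 + 1, so 132^209 ≡ 127·48·10·132 ≡ 217 (mod 311)
R · y^e mod p:
30^2 = 900 ≡ 278
30^4 ≡ 278^2 = 77284 ≡ 156
30^8 ≡ 156^2 = 24336 ≡ 78
30^16 ≡ 78^2 = 6084 ≡ 175
30^32 ≡ 175^2 = 30625 ≡ 147
30^64 ≡ 147^2 = 21609 ≡ 150
80 = 64 + 16, so 30^80 ≡ 150·175 ≡ 126 (mod 311)
21·126 = 2646 ≡ 158 (mod 311)
217 ≠ 158; the check fails.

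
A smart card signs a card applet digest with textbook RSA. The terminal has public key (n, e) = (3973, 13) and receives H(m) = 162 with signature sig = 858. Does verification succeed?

passes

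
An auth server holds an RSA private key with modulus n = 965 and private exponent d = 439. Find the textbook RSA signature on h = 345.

405

Squares mod 965: h^1≡345, h^2≡330, h^4≡820, h^8≡760, h^16≡530, h^32≡85, h^64≡470, h^128≡880, h^256≡470
439 = 256 + 128 + 32 + 16 + 4 + 2 + 1, so h^439 ≡ 470·880·85·530·820·330·345 ≡ 405 (mod 965)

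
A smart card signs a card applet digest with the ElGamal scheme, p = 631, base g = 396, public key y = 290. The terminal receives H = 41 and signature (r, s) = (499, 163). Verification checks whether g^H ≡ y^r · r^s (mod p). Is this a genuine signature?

genuine

Left side g^H mod p:
396^2 = 156816 ≡ 328
396^4 ≡ 328^2 = 107584 ≡ 314
396^8 ≡ 314^2 = 98596 ≡ 160
396^16 ≡ 160^2 = 25600 ≡ 360
396^32 ≡ 360^2 = 129600 ≡ 245
41 = 32 + 8 + 1, so 396^41 ≡ 245·160·396 ≡ 600 (mod 631)
Right side y^r · r^s mod p:
290^2 = 84100 ≡ 177
290^4 ≡ 177^2 = 31329 ≡ 410
290^8 ≡ 410^2 = 168100 ≡ 254
290^16 ≡ 254^2 = 64516 ≡ 154
290^32 ≡ 154^2 = 23716 ≡ 369
290^64 ≡ 369^2 = 136161 ≡ 496
290^128 ≡ 496^2 = 246016 ≡ 557
290^256 ≡ 557^2 = 310249 ≡ 428
499 = 256 + 128 + 64 + 32 + 16 + 2 + 1, so 290^499 ≡ 428·557·496·369·154·177·290 ≡ 407 (mod 631)
499^2 = 249001 ≡ 387
499^4 ≡ 387^2 = 149769 ≡ 222
499^8 ≡ 222^2 = 49284 ≡ 66
499^16 ≡ 66^2 = 4356 ≡ 570
499^32 ≡ 570^2 = 324900 ≡ 566
499^64 ≡ 566^2 = 320356 ≡ 439
499^128 ≡ 439^2 = 192721 ≡ 266
163 = 128 + 32 + 2 + 1, so 499^163 ≡ 266·566·387·499 ≡ 110 (mod 631)
407·110 = 44770 ≡ 600 (mod 631)
600 ≡ 600 (mod 631), so the signature is genuine.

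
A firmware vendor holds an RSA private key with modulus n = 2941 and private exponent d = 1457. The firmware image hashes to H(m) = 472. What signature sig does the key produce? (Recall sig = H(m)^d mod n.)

1016

(H(m))^2 ≡ 472^2 = 222784 ≡ 2209
(H(m))^4 ≡ 2209^2 = 4879681 ≡ 562
(H(m))^8 ≡ 562^2 = 315844 ≡ 1157
(H(m))^16 ≡ 1157^2 = 1338649 ≡ 494
(H(m))^32 ≡ 494^2 = 244036 ≡ 2874
(H(m))^64 ≡ 2874^2 = 8259876 ≡ 1548
(H(m))^128 ≡ 1548^2 = 2396304 ≡ 2330
(H(m))^256 ≡ 2330^2 = 5428900 ≡ 2755
(H(m))^512 ≡ 2755^2 = 7590025 ≡ 2245
(H(m))^1024 ≡ 2245^2 = 5040025 ≡ 2092
1457 = 1024 + 256 + 128 + 32 + 16 + 1, so (H(m))^1457 ≡ 2092·2755·2330·2874·494·472 ≡ 1016 (mod 2941)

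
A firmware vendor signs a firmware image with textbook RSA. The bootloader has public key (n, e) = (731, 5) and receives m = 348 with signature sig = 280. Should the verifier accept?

Squares mod 731: sig^1≡280, sig^2≡183, sig^4≡594
5 = 4 + 1, so sig^5 ≡ 594·280 ≡ 383 (mod 731)
The recovered value 383 does not match the digest 348.

reject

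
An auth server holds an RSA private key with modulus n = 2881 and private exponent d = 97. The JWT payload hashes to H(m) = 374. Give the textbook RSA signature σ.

1015

Squares mod 2881: (H(m))^1≡374, (H(m))^2≡1588, (H(m))^4≡869, (H(m))^8≡339, (H(m))^16≡2562, (H(m))^32≡926, (H(m))^64≡1819
97 = 64 + 32 + 1, so (H(m))^97 ≡ 1819·926·374 ≡ 1015 (mod 2881)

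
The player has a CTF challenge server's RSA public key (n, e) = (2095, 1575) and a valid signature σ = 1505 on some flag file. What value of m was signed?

725

Squares mod 2095: σ^1≡1505, σ^2≡330, σ^4≡2055, σ^8≡1600, σ^16≡2005, σ^32≡1815, σ^64≡885, σ^128≡1790, σ^256≡845, σ^512≡1725, σ^1024≡725
1575 = 1024 + 512 + 32 + 4 + 2 + 1, so σ^1575 ≡ 725·1725·1815·2055·330·1505 ≡ 725 (mod 2095)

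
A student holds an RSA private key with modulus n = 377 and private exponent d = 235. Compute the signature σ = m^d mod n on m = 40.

Squares mod 377: m^1≡40, m^2≡92, m^4≡170, m^8≡248, m^16≡53, m^32≡170, m^64≡248, m^128≡53
235 = 128 + 64 + 32 + 8 + 2 + 1, so m^235 ≡ 53·248·170·248·92·40 ≡ 300 (mod 377)

300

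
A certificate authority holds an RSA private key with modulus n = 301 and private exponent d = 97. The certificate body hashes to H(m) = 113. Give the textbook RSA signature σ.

8

(H(m))^97 mod 301 = 8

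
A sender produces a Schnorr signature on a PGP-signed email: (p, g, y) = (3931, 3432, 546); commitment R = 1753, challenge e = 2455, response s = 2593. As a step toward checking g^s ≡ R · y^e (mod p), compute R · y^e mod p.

1407

546^2 = 298116 ≡ 3291
546^4 ≡ 3291^2 = 10830681 ≡ 776
546^8 ≡ 776^2 = 602176 ≡ 733
546^16 ≡ 733^2 = 537289 ≡ 2673
546^32 ≡ 2673^2 = 7144929 ≡ 2302
546^64 ≡ 2302^2 = 5299204 ≡ 216
546^128 ≡ 216^2 = 46656 ≡ 3415
546^256 ≡ 3415^2 = 11662225 ≡ 2879
546^512 ≡ 2879^2 = 8288641 ≡ 2093
546^1024 ≡ 2093^2 = 4380649 ≡ 1515
546^2048 ≡ 1515^2 = 2295225 ≡ 3452
2455 = 2048 + 256 + 128 + 16 + 4 + 2 + 1, so 546^2455 ≡ 3452·2879·3415·2673·776·3291·546 ≡ 2019 (mod 3931)
R · y^e ≡ 1753·2019 = 3539307 ≡ 1407 (mod 3931)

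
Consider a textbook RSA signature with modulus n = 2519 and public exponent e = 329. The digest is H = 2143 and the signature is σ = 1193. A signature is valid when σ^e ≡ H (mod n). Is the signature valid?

σ^2 ≡ 1193^2 = 1423249 ≡ 14
σ^4 ≡ 14^2 = 196
σ^8 ≡ 196^2 = 38416 ≡ 631
σ^16 ≡ 631^2 = 398161 ≡ 159
σ^32 ≡ 159^2 = 25281 ≡ 91
σ^64 ≡ 91^2 = 8281 ≡ 724
σ^128 ≡ 724^2 = 524176 ≡ 224
σ^256 ≡ 224^2 = 50176 ≡ 2315
329 = 256 + 64 + 8 + 1, so σ^329 ≡ 2315·724·631·1193 ≡ 2143 (mod 2519)
2143 = H, so the signature checks out.

valid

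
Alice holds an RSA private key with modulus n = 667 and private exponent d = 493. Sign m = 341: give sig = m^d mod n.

m^2 ≡ 341^2 = 116281 ≡ 223
m^4 ≡ 223^2 = 49729 ≡ 371
m^8 ≡ 371^2 = 137641 ≡ 239
m^16 ≡ 239^2 = 57121 ≡ 426
m^32 ≡ 426^2 = 181476 ≡ 52
m^64 ≡ 52^2 = 2704 ≡ 36
m^128 ≡ 36^2 = 1296 ≡ 629
m^256 ≡ 629^2 = 395641 ≡ 110
493 = 256 + 128 + 64 + 32 + 8 + 4 + 1, so m^493 ≡ 110·629·36·52·239·371·341 ≡ 585 (mod 667)

585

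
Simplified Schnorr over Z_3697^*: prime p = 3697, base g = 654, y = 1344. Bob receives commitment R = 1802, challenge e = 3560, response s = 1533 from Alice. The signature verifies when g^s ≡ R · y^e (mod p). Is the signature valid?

g^s mod p:
Squares mod 3697: 654^1≡654, 654^2≡2561, 654^4≡243, 654^8≡3594, 654^16≡3215, 654^32≡3110, 654^64≡748, 654^128≡1257, 654^256≡1430, 654^512≡459, 654^1024≡3649
1533 = 1024 + 256 + 128 + 64 + 32 + 16 + 8 + 4 + 1, so 654^1533 ≡ 3649·1430·1257·748·3110·3215·3594·243·654 ≡ 3553 (mod 3697)
R · y^e mod p:
Squares mod 3697: 1344^1≡1344, 1344^2≡2200, 1344^4≡627, 1344^8≡1247, 1344^16≡2269, 1344^32≡2137, 1344^64≡974, 1344^128≡2244, 1344^256≡222, 1344^512≡1223, 1344^1024≡2141, 1344^2048≡3298
3560 = 2048 + 1024 + 256 + 128 + 64 + 32 + 8, so 1344^3560 ≡ 3298·2141·222·2244·974·2137·1247 ≡ 850 (mod 3697)
1802·850 = 1531700 ≡ 1142 (mod 3697)
3553 ≠ 1142; the check fails.

invalid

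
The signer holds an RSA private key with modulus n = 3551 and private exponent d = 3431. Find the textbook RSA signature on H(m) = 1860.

3530

(H(m))^2 ≡ 1860^2 = 3459600 ≡ 926
(H(m))^4 ≡ 926^2 = 857476 ≡ 1685
(H(m))^8 ≡ 1685^2 = 2839225 ≡ 1976
(H(m))^16 ≡ 1976^2 = 3904576 ≡ 2027
(H(m))^32 ≡ 2027^2 = 4108729 ≡ 222
(H(m))^64 ≡ 222^2 = 49284 ≡ 3121
(H(m))^128 ≡ 3121^2 = 9740641 ≡ 248
(H(m))^256 ≡ 248^2 = 61504 ≡ 1137
(H(m))^512 ≡ 1137^2 = 1292769 ≡ 205
(H(m))^1024 ≡ 205^2 = 42025 ≡ 2964
(H(m))^2048 ≡ 2964^2 = 8785296 ≡ 122
3431 = 2048 + 1024 + 256 + 64 + 32 + 4 + 2 + 1, so (H(m))^3431 ≡ 122·2964·1137·3121·222·1685·926·1860 ≡ 3530 (mod 3551)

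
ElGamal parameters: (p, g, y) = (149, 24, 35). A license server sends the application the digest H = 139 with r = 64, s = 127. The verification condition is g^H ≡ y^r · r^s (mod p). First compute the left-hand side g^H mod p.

133

Squares mod 149: 24^1≡24, 24^2≡129, 24^4≡102, 24^8≡123, 24^16≡80, 24^32≡142, 24^64≡49, 24^128≡17
139 = 128 + 8 + 2 + 1, so 24^139 ≡ 17·123·129·24 ≡ 133 (mod 149)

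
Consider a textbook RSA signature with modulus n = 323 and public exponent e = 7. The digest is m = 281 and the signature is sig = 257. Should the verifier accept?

accept

Squares mod 323: sig^1≡257, sig^2≡157, sig^4≡101
7 = 4 + 2 + 1, so sig^7 ≡ 101·157·257 ≡ 281 (mod 323)
sig^7 mod 323 = 281 matches m.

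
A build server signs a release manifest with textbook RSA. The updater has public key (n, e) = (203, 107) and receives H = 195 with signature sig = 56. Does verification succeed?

sig^2 ≡ 56^2 = 3136 ≡ 91
sig^4 ≡ 91^2 = 8281 ≡ 161
sig^8 ≡ 161^2 = 25921 ≡ 140
sig^16 ≡ 140^2 = 19600 ≡ 112
sig^32 ≡ 112^2 = 12544 ≡ 161
sig^64 ≡ 161^2 = 25921 ≡ 140
107 = 64 + 32 + 8 + 2 + 1, so sig^107 ≡ 140·161·140·91·56 ≡ 77 (mod 203)
The recovered value 77 does not match the digest 195.

fails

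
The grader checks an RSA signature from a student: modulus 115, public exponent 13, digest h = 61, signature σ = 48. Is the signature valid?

invalid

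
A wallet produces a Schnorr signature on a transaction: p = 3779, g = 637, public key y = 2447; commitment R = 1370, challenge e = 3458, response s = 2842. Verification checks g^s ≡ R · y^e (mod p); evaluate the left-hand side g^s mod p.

637^2 = 405769 ≡ 1416
637^4 ≡ 1416^2 = 2005056 ≡ 2186
637^8 ≡ 2186^2 = 4778596 ≡ 1940
637^16 ≡ 1940^2 = 3763600 ≡ 3495
637^32 ≡ 3495^2 = 12215025 ≡ 1297
637^64 ≡ 1297^2 = 1682209 ≡ 554
637^128 ≡ 554^2 = 306916 ≡ 817
637^256 ≡ 817^2 = 667489 ≡ 2385
637^512 ≡ 2385^2 = 5688225 ≡ 830
637^1024 ≡ 830^2 = 688900 ≡ 1122
637^2048 ≡ 1122^2 = 1258884 ≡ 477
2842 = 2048 + 512 + 256 + 16 + 8 + 2, so 637^2842 ≡ 477·830·2385·3495·1940·1416 ≡ 3757 (mod 3779)

3757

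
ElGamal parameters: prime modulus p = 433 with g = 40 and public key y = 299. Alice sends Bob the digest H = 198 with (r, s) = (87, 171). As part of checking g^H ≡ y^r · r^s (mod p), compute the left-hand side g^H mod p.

293

40^2 = 1600 ≡ 301
40^4 ≡ 301^2 = 90601 ≡ 104
40^8 ≡ 104^2 = 10816 ≡ 424
40^16 ≡ 424^2 = 179776 ≡ 81
40^32 ≡ 81^2 = 6561 ≡ 66
40^64 ≡ 66^2 = 4356 ≡ 26
40^128 ≡ 26^2 = 676 ≡ 243
198 = 128 + 64 + 4 + 2, so 40^198 ≡ 243·26·104·301 ≡ 293 (mod 433)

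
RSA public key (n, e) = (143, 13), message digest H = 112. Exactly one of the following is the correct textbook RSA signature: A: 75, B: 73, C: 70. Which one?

B

Candidate A: Squares mod 143: 75^1≡75, 75^2≡48, 75^4≡16, 75^8≡113; 13 = 8 + 4 + 1, so 75^13 ≡ 113·16·75 ≡ 36 (mod 143)
Candidate B: Squares mod 143: 73^1≡73, 73^2≡38, 73^4≡14, 73^8≡53; 13 = 8 + 4 + 1, so 73^13 ≡ 53·14·73 ≡ 112 (mod 143)
  → matches H = 112
Candidate C: Squares mod 143: 70^1≡70, 70^2≡38, 70^4≡14, 70^8≡53; 13 = 8 + 4 + 1, so 70^13 ≡ 53·14·70 ≡ 31 (mod 143)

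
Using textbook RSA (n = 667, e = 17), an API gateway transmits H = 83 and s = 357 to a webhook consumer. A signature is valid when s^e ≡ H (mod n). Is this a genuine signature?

forged

s^2 ≡ 357^2 = 127449 ≡ 52
s^4 ≡ 52^2 = 2704 ≡ 36
s^8 ≡ 36^2 = 1296 ≡ 629
s^16 ≡ 629^2 = 395641 ≡ 110
17 = 16 + 1, so s^17 ≡ 110·357 ≡ 584 (mod 667)
The recovered value 584 does not match the digest 83.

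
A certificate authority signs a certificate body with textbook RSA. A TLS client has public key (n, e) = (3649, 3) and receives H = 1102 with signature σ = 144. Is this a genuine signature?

σ^3 mod 3649 = 1102
Since 1102 equals the digest 1102, verification succeeds.

genuine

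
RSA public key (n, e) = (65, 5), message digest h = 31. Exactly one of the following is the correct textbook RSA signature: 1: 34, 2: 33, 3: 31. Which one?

Candidate 1: Squares mod 65: 34^1≡34, 34^2≡51, 34^4≡1; 5 = 4 + 1, so 34^5 ≡ 1·34 ≡ 34 (mod 65)
Candidate 2: Squares mod 65: 33^1≡33, 33^2≡49, 33^4≡61; 5 = 4 + 1, so 33^5 ≡ 61·33 ≡ 63 (mod 65)
Candidate 3: Squares mod 65: 31^1≡31, 31^2≡51, 31^4≡1; 5 = 4 + 1, so 31^5 ≡ 1·31 ≡ 31 (mod 65)
  → matches h = 31

3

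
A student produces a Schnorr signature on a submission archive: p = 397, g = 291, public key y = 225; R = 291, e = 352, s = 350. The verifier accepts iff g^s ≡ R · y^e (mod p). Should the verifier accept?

g^s mod p:
Squares mod 397: 291^1≡291, 291^2≡120, 291^4≡108, 291^8≡151, 291^16≡172, 291^32≡206, 291^64≡354, 291^128≡261, 291^256≡234
350 = 256 + 64 + 16 + 8 + 4 + 2, so 291^350 ≡ 234·354·172·151·108·120 ≡ 314 (mod 397)
R · y^e mod p:
Squares mod 397: 225^1≡225, 225^2≡206, 225^4≡354, 225^8≡261, 225^16≡234, 225^32≡367, 225^64≡106, 225^128≡120, 225^256≡108
352 = 256 + 64 + 32, so 225^352 ≡ 108·106·367 ≡ 362 (mod 397)
291·362 = 105342 ≡ 137 (mod 397)
314 ≠ 137; the check fails.

reject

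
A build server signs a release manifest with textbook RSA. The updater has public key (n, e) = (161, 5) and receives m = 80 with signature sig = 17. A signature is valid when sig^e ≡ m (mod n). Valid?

no

Squares mod 161: sig^1≡17, sig^2≡128, sig^4≡123
5 = 4 + 1, so sig^5 ≡ 123·17 ≡ 159 (mod 161)
sig^5 mod 161 = 159, but m = 80.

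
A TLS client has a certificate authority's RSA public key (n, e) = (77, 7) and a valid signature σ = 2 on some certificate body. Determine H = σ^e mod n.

51

σ^2 ≡ 2^2 = 4
σ^4 ≡ 4^2 = 16
7 = 4 + 2 + 1, so σ^7 ≡ 16·4·2 ≡ 51 (mod 77)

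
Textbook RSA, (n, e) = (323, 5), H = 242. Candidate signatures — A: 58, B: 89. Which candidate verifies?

B

Candidate A: 58^5 mod 323 = 96
Candidate B: 89^5 mod 323 = 242
  → matches H = 242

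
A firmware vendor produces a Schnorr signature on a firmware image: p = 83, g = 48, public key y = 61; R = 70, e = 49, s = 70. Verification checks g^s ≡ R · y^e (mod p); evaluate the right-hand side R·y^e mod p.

61^2 = 3721 ≡ 69
61^4 ≡ 69^2 = 4761 ≡ 30
61^8 ≡ 30^2 = 900 ≡ 70
61^16 ≡ 70^2 = 4900 ≡ 3
61^32 ≡ 3^2 = 9
49 = 32 + 16 + 1, so 61^49 ≡ 9·3·61 ≡ 70 (mod 83)
R · y^e ≡ 70·70 = 4900 ≡ 3 (mod 83)

3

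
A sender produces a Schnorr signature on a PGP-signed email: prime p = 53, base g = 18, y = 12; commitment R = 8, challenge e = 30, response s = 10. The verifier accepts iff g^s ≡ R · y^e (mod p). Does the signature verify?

g^s mod p:
18^2 = 324 ≡ 6
18^4 ≡ 6^2 = 36
18^8 ≡ 36^2 = 1296 ≡ 24
10 = 8 + 2, so 18^10 ≡ 24·6 ≡ 38 (mod 53)
R · y^e mod p:
12^2 = 144 ≡ 38
12^4 ≡ 38^2 = 1444 ≡ 13
12^8 ≡ 13^2 = 169 ≡ 10
12^16 ≡ 10^2 = 100 ≡ 47
30 = 16 + 8 + 4 + 2, so 12^30 ≡ 47·10·13·38 ≡ 40 (mod 53)
8·40 = 320 ≡ 2 (mod 53)
38 ≠ 2; the check fails.

does not verify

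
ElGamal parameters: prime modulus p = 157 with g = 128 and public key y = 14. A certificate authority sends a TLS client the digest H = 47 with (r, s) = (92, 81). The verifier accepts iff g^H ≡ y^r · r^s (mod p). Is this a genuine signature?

Left side g^H mod p:
128^2 = 16384 ≡ 56
128^4 ≡ 56^2 = 3136 ≡ 153
128^8 ≡ 153^2 = 23409 ≡ 16
128^16 ≡ 16^2 = 256 ≡ 99
128^32 ≡ 99^2 = 9801 ≡ 67
47 = 32 + 8 + 4 + 2 + 1, so 128^47 ≡ 67·16·153·56·128 ≡ 134 (mod 157)
Right side y^r · r^s mod p:
14^2 = 196 ≡ 39
14^4 ≡ 39^2 = 1521 ≡ 108
14^8 ≡ 108^2 = 11664 ≡ 46
14^16 ≡ 46^2 = 2116 ≡ 75
14^32 ≡ 75^2 = 5625 ≡ 130
14^64 ≡ 130^2 = 16900 ≡ 101
92 = 64 + 16 + 8 + 4, so 14^92 ≡ 101·75·46·108 ≡ 14 (mod 157)
92^2 = 8464 ≡ 143
92^4 ≡ 143^2 = 20449 ≡ 39
92^8 ≡ 39^2 = 1521 ≡ 108
92^16 ≡ 108^2 = 11664 ≡ 46
92^32 ≡ 46^2 = 2116 ≡ 75
92^64 ≡ 75^2 = 5625 ≡ 130
81 = 64 + 16 + 1, so 92^81 ≡ 130·46·92 ≡ 32 (mod 157)
14·32 = 448 ≡ 134 (mod 157)
134 ≡ 134 (mod 157), so the signature is genuine.

genuine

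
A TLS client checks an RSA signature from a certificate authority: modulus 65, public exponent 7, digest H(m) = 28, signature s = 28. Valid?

s^7 mod 65 = 37
37 ≠ 28, so verification fails.

no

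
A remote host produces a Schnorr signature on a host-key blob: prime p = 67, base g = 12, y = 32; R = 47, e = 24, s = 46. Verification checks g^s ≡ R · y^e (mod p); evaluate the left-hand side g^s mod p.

12^2 = 144 ≡ 10
12^4 ≡ 10^2 = 100 ≡ 33
12^8 ≡ 33^2 = 1089 ≡ 17
12^16 ≡ 17^2 = 289 ≡ 21
12^32 ≡ 21^2 = 441 ≡ 39
46 = 32 + 8 + 4 + 2, so 12^46 ≡ 39·17·33·10 ≡ 35 (mod 67)

35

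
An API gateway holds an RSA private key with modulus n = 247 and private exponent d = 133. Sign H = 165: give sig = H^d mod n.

48

H^133 mod 247 = 48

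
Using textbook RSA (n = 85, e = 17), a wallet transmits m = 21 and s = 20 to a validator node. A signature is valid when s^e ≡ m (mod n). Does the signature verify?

s^17 mod 85 = 20
The recovered value 20 does not match the digest 21.

does not verify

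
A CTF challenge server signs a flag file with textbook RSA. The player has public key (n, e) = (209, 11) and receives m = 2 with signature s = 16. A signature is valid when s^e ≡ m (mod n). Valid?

s^2 ≡ 16^2 = 256 ≡ 47
s^4 ≡ 47^2 = 2209 ≡ 119
s^8 ≡ 119^2 = 14161 ≡ 158
11 = 8 + 2 + 1, so s^11 ≡ 158·47·16 ≡ 104 (mod 209)
104 ≠ 2, so verification fails.

no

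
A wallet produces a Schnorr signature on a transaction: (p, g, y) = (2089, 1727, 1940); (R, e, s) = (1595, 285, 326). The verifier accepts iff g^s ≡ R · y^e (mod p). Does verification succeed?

fails

g^s mod p:
Squares mod 2089: 1727^1≡1727, 1727^2≡1526, 1727^4≡1530, 1727^8≡1220, 1727^16≡1032, 1727^32≡1723, 1727^64≡260, 1727^128≡752, 1727^256≡1474
326 = 256 + 64 + 4 + 2, so 1727^326 ≡ 1474·260·1530·1526 ≡ 1304 (mod 2089)
R · y^e mod p:
Squares mod 2089: 1940^1≡1940, 1940^2≡1311, 1940^4≡1563, 1940^8≡928, 1940^16≡516, 1940^32≡953, 1940^64≡1583, 1940^128≡1178, 1940^256≡588
285 = 256 + 16 + 8 + 4 + 1, so 1940^285 ≡ 588·516·928·1563·1940 ≡ 1821 (mod 2089)
1595·1821 = 2904495 ≡ 785 (mod 2089)
1304 ≠ 785; the check fails.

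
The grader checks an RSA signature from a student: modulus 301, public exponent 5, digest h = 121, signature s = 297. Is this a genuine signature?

Squares mod 301: s^1≡297, s^2≡16, s^4≡256
5 = 4 + 1, so s^5 ≡ 256·297 ≡ 180 (mod 301)
s^5 mod 301 = 180, but h = 121.

forged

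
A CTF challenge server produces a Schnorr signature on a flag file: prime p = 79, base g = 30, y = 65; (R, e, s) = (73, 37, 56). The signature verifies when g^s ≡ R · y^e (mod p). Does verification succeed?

passes

g^s mod p:
30^56 mod 79 = 4
R · y^e mod p:
65^37 mod 79 = 52
73·52 = 3796 ≡ 4 (mod 79)
4 ≡ 4 (mod 79); signature holds.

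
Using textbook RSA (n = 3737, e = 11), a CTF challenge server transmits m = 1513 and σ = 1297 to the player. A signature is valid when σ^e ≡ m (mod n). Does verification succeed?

fails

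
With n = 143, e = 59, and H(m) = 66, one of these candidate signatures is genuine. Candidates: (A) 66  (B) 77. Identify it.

A

Candidate A: 66^2 = 4356 ≡ 66; 66^4 ≡ 66^2 = 4356 ≡ 66; 66^8 ≡ 66^2 = 4356 ≡ 66; 66^16 ≡ 66^2 = 4356 ≡ 66; 66^32 ≡ 66^2 = 4356 ≡ 66; 59 = 32 + 16 + 8 + 2 + 1, so 66^59 ≡ 66·66·66·66·66 ≡ 66 (mod 143)
  → matches H(m) = 66
Candidate B: 77^2 = 5929 ≡ 66; 77^4 ≡ 66^2 = 4356 ≡ 66; 77^8 ≡ 66^2 = 4356 ≡ 66; 77^16 ≡ 66^2 = 4356 ≡ 66; 77^32 ≡ 66^2 = 4356 ≡ 66; 59 = 32 + 16 + 8 + 2 + 1, so 77^59 ≡ 66·66·66·66·77 ≡ 77 (mod 143)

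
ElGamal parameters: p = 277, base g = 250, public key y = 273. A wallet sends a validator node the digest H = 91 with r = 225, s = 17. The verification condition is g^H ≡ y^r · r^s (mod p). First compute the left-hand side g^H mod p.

Squares mod 277: 250^1≡250, 250^2≡175, 250^4≡155, 250^8≡203, 250^16≡213, 250^32≡218, 250^64≡157
91 = 64 + 16 + 8 + 2 + 1, so 250^91 ≡ 157·213·203·175·250 ≡ 41 (mod 277)

41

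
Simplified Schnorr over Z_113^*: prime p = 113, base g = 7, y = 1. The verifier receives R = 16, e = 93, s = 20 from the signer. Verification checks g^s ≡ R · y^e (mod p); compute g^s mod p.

Squares mod 113: 7^1≡7, 7^2≡49, 7^4≡28, 7^8≡106, 7^16≡49
20 = 16 + 4, so 7^20 ≡ 49·28 ≡ 16 (mod 113)

16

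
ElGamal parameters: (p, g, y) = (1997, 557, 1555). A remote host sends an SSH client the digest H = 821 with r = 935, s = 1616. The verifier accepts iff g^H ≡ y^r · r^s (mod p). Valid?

Left side g^H mod p:
557^2 = 310249 ≡ 714
557^4 ≡ 714^2 = 509796 ≡ 561
557^8 ≡ 561^2 = 314721 ≡ 1192
557^16 ≡ 1192^2 = 1420864 ≡ 997
557^32 ≡ 997^2 = 994009 ≡ 1500
557^64 ≡ 1500^2 = 2250000 ≡ 1378
557^128 ≡ 1378^2 = 1898884 ≡ 1734
557^256 ≡ 1734^2 = 3006756 ≡ 1271
557^512 ≡ 1271^2 = 1615441 ≡ 1865
821 = 512 + 256 + 32 + 16 + 4 + 1, so 557^821 ≡ 1865·1271·1500·997·561·557 ≡ 659 (mod 1997)
Right side y^r · r^s mod p:
1555^2 = 2418025 ≡ 1655
1555^4 ≡ 1655^2 = 2739025 ≡ 1138
1555^8 ≡ 1138^2 = 1295044 ≡ 988
1555^16 ≡ 988^2 = 976144 ≡ 1608
1555^32 ≡ 1608^2 = 2585664 ≡ 1546
1555^64 ≡ 1546^2 = 2390116 ≡ 1704
1555^128 ≡ 1704^2 = 2903616 ≡ 1975
1555^256 ≡ 1975^2 = 3900625 ≡ 484
1555^512 ≡ 484^2 = 234256 ≡ 607
935 = 512 + 256 + 128 + 32 + 4 + 2 + 1, so 1555^935 ≡ 607·484·1975·1546·1138·1655·1555 ≡ 649 (mod 1997)
935^2 = 874225 ≡ 1536
935^4 ≡ 1536^2 = 2359296 ≡ 839
935^8 ≡ 839^2 = 703921 ≡ 977
935^16 ≡ 977^2 = 954529 ≡ 1960
935^32 ≡ 1960^2 = 3841600 ≡ 1369
935^64 ≡ 1369^2 = 1874161 ≡ 975
935^128 ≡ 975^2 = 950625 ≡ 53
935^256 ≡ 53^2 = 2809 ≡ 812
935^512 ≡ 812^2 = 659344 ≡ 334
935^1024 ≡ 334^2 = 111556 ≡ 1721
1616 = 1024 + 512 + 64 + 16, so 935^1616 ≡ 1721·334·975·1960 ≡ 1598 (mod 1997)
649·1598 = 1037102 ≡ 659 (mod 1997)
659 ≡ 659 (mod 1997), so the signature is genuine.

yes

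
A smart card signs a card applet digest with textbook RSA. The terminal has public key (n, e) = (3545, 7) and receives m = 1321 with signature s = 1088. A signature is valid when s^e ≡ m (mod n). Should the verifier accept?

s^2 ≡ 1088^2 = 1183744 ≡ 3259
s^4 ≡ 3259^2 = 10621081 ≡ 261
7 = 4 + 2 + 1, so s^7 ≡ 261·3259·1088 ≡ 1102 (mod 3545)
s^7 mod 3545 = 1102, but m = 1321.

reject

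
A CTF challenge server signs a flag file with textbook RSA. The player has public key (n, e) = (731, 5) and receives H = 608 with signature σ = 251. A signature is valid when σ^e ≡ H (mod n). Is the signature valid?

σ^2 ≡ 251^2 = 63001 ≡ 135
σ^4 ≡ 135^2 = 18225 ≡ 681
5 = 4 + 1, so σ^5 ≡ 681·251 ≡ 608 (mod 731)
Since 608 equals the digest 608, verification succeeds.

valid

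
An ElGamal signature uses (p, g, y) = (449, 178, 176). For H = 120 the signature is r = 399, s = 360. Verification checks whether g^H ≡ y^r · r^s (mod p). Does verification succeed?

Left side g^H mod p:
178^2 = 31684 ≡ 254
178^4 ≡ 254^2 = 64516 ≡ 309
178^8 ≡ 309^2 = 95481 ≡ 293
178^16 ≡ 293^2 = 85849 ≡ 90
178^32 ≡ 90^2 = 8100 ≡ 18
178^64 ≡ 18^2 = 324
120 = 64 + 32 + 16 + 8, so 178^120 ≡ 324·18·90·293 ≡ 156 (mod 449)
Right side y^r · r^s mod p:
176^2 = 30976 ≡ 444
176^4 ≡ 444^2 = 197136 ≡ 25
176^8 ≡ 25^2 = 625 ≡ 176
176^16 ≡ 176^2 = 30976 ≡ 444
176^32 ≡ 444^2 = 197136 ≡ 25
176^64 ≡ 25^2 = 625 ≡ 176
176^128 ≡ 176^2 = 30976 ≡ 444
176^256 ≡ 444^2 = 197136 ≡ 25
399 = 256 + 128 + 8 + 4 + 2 + 1, so 176^399 ≡ 25·444·176·25·444·176 ≡ 1 (mod 449)
399^2 = 159201 ≡ 255
399^4 ≡ 255^2 = 65025 ≡ 369
399^8 ≡ 369^2 = 136161 ≡ 114
399^16 ≡ 114^2 = 12996 ≡ 424
399^32 ≡ 424^2 = 179776 ≡ 176
399^64 ≡ 176^2 = 30976 ≡ 444
399^128 ≡ 444^2 = 197136 ≡ 25
399^256 ≡ 25^2 = 625 ≡ 176
360 = 256 + 64 + 32 + 8, so 399^360 ≡ 176·444·176·114 ≡ 156 (mod 449)
1·156 = 156 ≡ 156 (mod 449)
156 ≡ 156 (mod 449), so the signature is genuine.

passes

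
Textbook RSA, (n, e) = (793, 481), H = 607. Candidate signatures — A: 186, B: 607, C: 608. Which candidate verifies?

B

Candidate A: Squares mod 793: 186^1≡186, 186^2≡497, 186^4≡386, 186^8≡705, 186^16≡607, 186^32≡497, 186^64≡386, 186^128≡705, 186^256≡607; 481 = 256 + 128 + 64 + 32 + 1, so 186^481 ≡ 607·705·386·497·186 ≡ 186 (mod 793)
Candidate B: Squares mod 793: 607^1≡607, 607^2≡497, 607^4≡386, 607^8≡705, 607^16≡607, 607^32≡497, 607^64≡386, 607^128≡705, 607^256≡607; 481 = 256 + 128 + 64 + 32 + 1, so 607^481 ≡ 607·705·386·497·607 ≡ 607 (mod 793)
  → matches H = 607
Candidate C: Squares mod 793: 608^1≡608, 608^2≡126, 608^4≡16, 608^8≡256, 608^16≡510, 608^32≡789, 608^64≡16, 608^128≡256, 608^256≡510; 481 = 256 + 128 + 64 + 32 + 1, so 608^481 ≡ 510·256·16·789·608 ≡ 608 (mod 793)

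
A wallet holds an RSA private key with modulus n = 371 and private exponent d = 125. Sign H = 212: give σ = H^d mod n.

53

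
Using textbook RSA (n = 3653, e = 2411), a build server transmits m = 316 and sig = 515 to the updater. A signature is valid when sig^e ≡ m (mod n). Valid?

no

sig^2 ≡ 515^2 = 265225 ≡ 2209
sig^4 ≡ 2209^2 = 4879681 ≡ 2926
sig^8 ≡ 2926^2 = 8561476 ≡ 2497
sig^16 ≡ 2497^2 = 6235009 ≡ 2991
sig^32 ≡ 2991^2 = 8946081 ≡ 3537
sig^64 ≡ 3537^2 = 12510369 ≡ 2497
sig^128 ≡ 2497^2 = 6235009 ≡ 2991
sig^256 ≡ 2991^2 = 8946081 ≡ 3537
sig^512 ≡ 3537^2 = 12510369 ≡ 2497
sig^1024 ≡ 2497^2 = 6235009 ≡ 2991
sig^2048 ≡ 2991^2 = 8946081 ≡ 3537
2411 = 2048 + 256 + 64 + 32 + 8 + 2 + 1, so sig^2411 ≡ 3537·3537·2497·3537·2497·2209·515 ≡ 1552 (mod 3653)
1552 ≠ 316, so verification fails.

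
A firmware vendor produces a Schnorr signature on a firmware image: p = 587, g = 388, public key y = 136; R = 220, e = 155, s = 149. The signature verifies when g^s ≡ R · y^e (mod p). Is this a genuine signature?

genuine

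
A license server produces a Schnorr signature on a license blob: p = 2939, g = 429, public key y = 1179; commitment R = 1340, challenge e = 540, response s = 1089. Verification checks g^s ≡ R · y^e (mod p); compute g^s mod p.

585

429^2 = 184041 ≡ 1823
429^4 ≡ 1823^2 = 3323329 ≡ 2259
429^8 ≡ 2259^2 = 5103081 ≡ 977
429^16 ≡ 977^2 = 954529 ≡ 2293
429^32 ≡ 2293^2 = 5257849 ≡ 2917
429^64 ≡ 2917^2 = 8508889 ≡ 484
429^128 ≡ 484^2 = 234256 ≡ 2075
429^256 ≡ 2075^2 = 4305625 ≡ 2929
429^512 ≡ 2929^2 = 8579041 ≡ 100
429^1024 ≡ 100^2 = 10000 ≡ 1183
1089 = 1024 + 64 + 1, so 429^1089 ≡ 1183·484·429 ≡ 585 (mod 2939)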